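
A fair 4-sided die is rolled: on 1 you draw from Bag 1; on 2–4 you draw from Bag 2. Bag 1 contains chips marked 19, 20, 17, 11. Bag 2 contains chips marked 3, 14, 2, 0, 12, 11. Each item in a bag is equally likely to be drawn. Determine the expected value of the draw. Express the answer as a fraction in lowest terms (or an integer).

E[X | Bag 1] = (19 + 20 + 17 + 11)/4 = 67/4
E[X | Bag 2] = (3 + 14 + 2 + 0 + 12 + 11)/6 = 7
E[X] = (1/4)·67/4 + (3/4)·7 = 151/16

151/16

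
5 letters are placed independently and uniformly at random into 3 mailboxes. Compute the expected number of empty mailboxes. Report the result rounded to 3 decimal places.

Let Xⱼ=1 if mailbox j is empty. P(Xⱼ=1) = ((3-1)/3)^5 = 32/243.
By linearity, E[#empty] = 3·32/243 = 32/81.
≈ 0.395

0.395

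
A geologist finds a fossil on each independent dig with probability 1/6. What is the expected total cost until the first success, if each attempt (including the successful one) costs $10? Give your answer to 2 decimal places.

$60.00

E[#attempts] = 1/p = 6; E[cost] = 10·6 = 60.
≈ 60.00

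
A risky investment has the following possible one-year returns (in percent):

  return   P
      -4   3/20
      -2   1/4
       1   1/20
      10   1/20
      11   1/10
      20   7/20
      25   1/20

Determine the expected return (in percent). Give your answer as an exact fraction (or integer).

44/5

E[X] = (3/20)·(-4) + (1/4)·(-2) + (1/20)·1 + (1/20)·10 + (1/10)·11 + (7/20)·20 + (1/20)·25
     = 44/5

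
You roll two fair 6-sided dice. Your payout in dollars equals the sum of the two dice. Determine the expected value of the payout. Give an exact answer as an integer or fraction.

Distribution of the sum of the two dice: 2 w.p. 1/36, 3 w.p. 1/18, 4 w.p. 1/12, 5 w.p. 1/9, 6 w.p. 5/36, 7 w.p. 1/6, …
E[payout] = (1/36)·2 + (1/18)·3 + (1/12)·4 + (1/9)·5 + (5/36)·6 + (1/6)·7 + (5/36)·8 + (1/9)·9 + (1/12)·10 + (1/18)·11 + (1/36)·12 = 7

$7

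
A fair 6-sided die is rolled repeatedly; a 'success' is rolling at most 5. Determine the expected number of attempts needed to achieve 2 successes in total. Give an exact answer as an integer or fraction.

By linearity (sum of 2 independent geometric waits), E[trials] = 2/p = 2/(5/6) = 12/5.

12/5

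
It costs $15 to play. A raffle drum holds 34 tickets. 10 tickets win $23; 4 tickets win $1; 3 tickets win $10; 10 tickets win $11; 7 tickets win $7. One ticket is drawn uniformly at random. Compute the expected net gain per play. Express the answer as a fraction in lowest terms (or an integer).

-87/34 dollars

E[payout] = (10/34)·23 + (4/34)·1 + (3/34)·10 + (10/34)·11 + (7/34)·7 = 423/34
Expected profit = 423/34 − 15 = -87/34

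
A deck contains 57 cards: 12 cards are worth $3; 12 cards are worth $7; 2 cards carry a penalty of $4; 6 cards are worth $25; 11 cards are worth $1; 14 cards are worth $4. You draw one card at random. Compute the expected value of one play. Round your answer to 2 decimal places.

$5.77

E[payout] = (12/57)·3 + (12/57)·7 + (2/57)·(-4) + (6/57)·25 + (11/57)·1 + (14/57)·4 = 329/57
≈ $5.77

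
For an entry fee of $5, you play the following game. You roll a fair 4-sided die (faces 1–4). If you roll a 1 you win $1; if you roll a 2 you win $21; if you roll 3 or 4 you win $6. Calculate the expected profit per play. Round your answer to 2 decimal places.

E[payout] = (1/4)·1 + (1/2)·6 + (1/4)·21 = 17/2
Expected profit = 17/2 − 5 = 7/2 ≈ $3.50

$3.50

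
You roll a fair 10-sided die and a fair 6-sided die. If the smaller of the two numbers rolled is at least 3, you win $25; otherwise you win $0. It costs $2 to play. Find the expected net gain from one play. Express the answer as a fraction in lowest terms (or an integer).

34/3 dollars

E[payout] = (7/15)·0 + (8/15)·25 = 40/3
Expected profit = 40/3 − 2 = 34/3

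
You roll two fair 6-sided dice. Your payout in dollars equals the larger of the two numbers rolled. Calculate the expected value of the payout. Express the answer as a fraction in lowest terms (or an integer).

Distribution of the larger of the two numbers rolled: 1 w.p. 1/36, 2 w.p. 1/12, 3 w.p. 5/36, 4 w.p. 7/36, 5 w.p. 1/4, 6 w.p. 11/36
E[payout] = (1/36)·1 + (1/12)·2 + (5/36)·3 + (7/36)·4 + (1/4)·5 + (11/36)·6 = 161/36

161/36 dollars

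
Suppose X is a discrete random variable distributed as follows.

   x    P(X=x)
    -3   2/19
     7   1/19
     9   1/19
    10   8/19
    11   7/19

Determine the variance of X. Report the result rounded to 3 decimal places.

17.219

E[X] = (2/19)·(-3) + (1/19)·7 + (1/19)·9 + (8/19)·10 + (7/19)·11 = 167/19
E[X²] = (2/19)·9 + (1/19)·49 + (1/19)·81 + (8/19)·100 + (7/19)·121 = 1795/19
Var(X) = 1795/19 − (167/19)² = 6216/361 ≈ 17.219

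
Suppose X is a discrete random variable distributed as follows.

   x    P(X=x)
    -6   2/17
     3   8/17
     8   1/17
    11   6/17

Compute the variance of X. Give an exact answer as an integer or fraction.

8482/289

E[X] = (2/17)·(-6) + (8/17)·3 + (1/17)·8 + (6/17)·11 = 86/17
E[X²] = (2/17)·36 + (8/17)·9 + (1/17)·64 + (6/17)·121 = 934/17
Var(X) = 934/17 − (86/17)² = 8482/289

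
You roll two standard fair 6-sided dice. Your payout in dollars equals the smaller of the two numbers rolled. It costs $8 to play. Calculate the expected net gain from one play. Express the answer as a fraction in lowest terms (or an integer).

Distribution of the smaller of the two numbers rolled: 1 w.p. 11/36, 2 w.p. 1/4, 3 w.p. 7/36, 4 w.p. 5/36, 5 w.p. 1/12, 6 w.p. 1/36
E[payout] = (11/36)·1 + (1/4)·2 + (7/36)·3 + (5/36)·4 + (1/12)·5 + (1/36)·6 = 91/36
Expected profit = 91/36 − 8 = -197/36

-197/36 dollars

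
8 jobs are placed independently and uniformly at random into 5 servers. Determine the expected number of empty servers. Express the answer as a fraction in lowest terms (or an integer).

Let Xⱼ=1 if server j is empty. P(Xⱼ=1) = ((5-1)/5)^8 = 65536/390625.
By linearity, E[#empty] = 5·65536/390625 = 65536/78125.

65536/78125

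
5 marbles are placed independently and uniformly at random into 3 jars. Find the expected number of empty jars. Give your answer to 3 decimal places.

Let Xⱼ=1 if jar j is empty. P(Xⱼ=1) = ((3-1)/3)^5 = 32/243.
By linearity, E[#empty] = 3·32/243 = 32/81.
≈ 0.395

0.395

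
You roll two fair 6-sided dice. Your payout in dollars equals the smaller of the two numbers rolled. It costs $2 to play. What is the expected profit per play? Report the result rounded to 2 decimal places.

Distribution of the smaller of the two numbers rolled: 1 w.p. 11/36, 2 w.p. 1/4, 3 w.p. 7/36, 4 w.p. 5/36, 5 w.p. 1/12, 6 w.p. 1/36
E[payout] = (11/36)·1 + (1/4)·2 + (7/36)·3 + (5/36)·4 + (1/12)·5 + (1/36)·6 = 91/36
Expected profit = 91/36 − 2 = 19/36 ≈ $0.53

$0.53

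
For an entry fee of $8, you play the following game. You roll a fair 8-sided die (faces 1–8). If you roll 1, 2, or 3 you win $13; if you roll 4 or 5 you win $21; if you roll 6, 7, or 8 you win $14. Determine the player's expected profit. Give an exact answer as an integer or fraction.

59/8 dollars

E[payout] = (3/8)·13 + (3/8)·14 + (1/4)·21 = 123/8
Expected profit = 123/8 − 8 = 59/8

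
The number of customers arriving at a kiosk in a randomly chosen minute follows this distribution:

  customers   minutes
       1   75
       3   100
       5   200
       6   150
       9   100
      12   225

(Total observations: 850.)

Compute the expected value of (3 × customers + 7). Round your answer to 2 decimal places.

Total = 850, so P(customers=1) = 75/850, etc.
E[3x+7] = (3/34)·10 + (2/17)·16 + (4/17)·22 + (3/17)·25 + (2/17)·34 + (9/34)·43
     = 943/34 ≈ 27.74

27.74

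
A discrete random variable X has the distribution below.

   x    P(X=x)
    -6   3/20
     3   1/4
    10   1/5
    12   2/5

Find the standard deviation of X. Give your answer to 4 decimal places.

E[X] = 133/20, E[X²] = 341/4
Var(X) = E[X²] − (E[X])² = 341/4 − 17689/400 = 16411/400
SD(X) = √(16411/400) ≈ 6.4053

6.4053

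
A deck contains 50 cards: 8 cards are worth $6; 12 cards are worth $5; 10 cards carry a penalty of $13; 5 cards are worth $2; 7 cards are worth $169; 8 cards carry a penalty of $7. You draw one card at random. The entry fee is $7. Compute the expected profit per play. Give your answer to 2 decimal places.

$15.30

E[payout] = (8/50)·6 + (12/50)·5 + (10/50)·(-13) + (5/50)·2 + (7/50)·169 + (8/50)·(-7) = 223/10
Expected profit = 223/10 − 7 = 153/10 ≈ $15.30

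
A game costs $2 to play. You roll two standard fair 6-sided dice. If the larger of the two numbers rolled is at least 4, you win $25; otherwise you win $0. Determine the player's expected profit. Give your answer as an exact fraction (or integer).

67/4 dollars

E[payout] = (1/4)·0 + (3/4)·25 = 75/4
Expected profit = 75/4 − 2 = 67/4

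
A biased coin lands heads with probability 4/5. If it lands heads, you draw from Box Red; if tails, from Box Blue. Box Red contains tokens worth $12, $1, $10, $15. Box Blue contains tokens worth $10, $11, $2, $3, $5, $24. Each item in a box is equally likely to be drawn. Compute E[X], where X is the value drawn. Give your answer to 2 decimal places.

$9.43

E[X | Box Red] = (12 + 1 + 10 + 15)/4 = 19/2
E[X | Box Blue] = (10 + 11 + 2 + 3 + 5 + 24)/6 = 55/6
E[X] = (4/5)·19/2 + (1/5)·55/6 = 283/30 ≈ 9.43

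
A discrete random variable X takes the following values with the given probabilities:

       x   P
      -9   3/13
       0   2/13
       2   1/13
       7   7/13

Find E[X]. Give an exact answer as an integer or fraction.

24/13

E[X] = (3/13)·(-9) + (2/13)·0 + (1/13)·2 + (7/13)·7
     = 24/13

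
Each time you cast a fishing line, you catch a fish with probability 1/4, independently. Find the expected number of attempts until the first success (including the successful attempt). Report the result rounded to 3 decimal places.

4.000

For a geometric distribution, E[trials] = 1/p = 1/(1/4) = 4.
≈ 4.000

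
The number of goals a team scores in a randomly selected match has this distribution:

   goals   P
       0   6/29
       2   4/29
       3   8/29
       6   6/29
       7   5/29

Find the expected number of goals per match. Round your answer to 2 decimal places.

3.55

E[X] = (6/29)·0 + (4/29)·2 + (8/29)·3 + (6/29)·6 + (5/29)·7
     = 103/29 ≈ 3.55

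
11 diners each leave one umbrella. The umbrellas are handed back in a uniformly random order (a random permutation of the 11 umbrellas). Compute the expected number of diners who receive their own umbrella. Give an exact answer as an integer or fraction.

1

Let Xᵢ = 1 if person i gets their own umbrella. For each i, P(Xᵢ=1) = 1/11.
By linearity of expectation, E[X₁+…+X_11] = 11·(1/11) = 1.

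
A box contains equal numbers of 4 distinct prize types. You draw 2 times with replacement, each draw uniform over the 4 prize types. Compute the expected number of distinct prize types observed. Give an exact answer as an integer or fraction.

Let Xⱼ=1 if type j appears at least once. P(Xⱼ=1) = 1 − ((4−1)/4)^2 = 7/16.
E[#distinct] = 4·7/16 = 7/4.

7/4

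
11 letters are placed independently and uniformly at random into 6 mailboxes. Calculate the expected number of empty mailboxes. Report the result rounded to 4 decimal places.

0.8075

Let Xⱼ=1 if mailbox j is empty. P(Xⱼ=1) = ((6-1)/6)^11 = 48828125/362797056.
By linearity, E[#empty] = 6·48828125/362797056 = 48828125/60466176.
≈ 0.8075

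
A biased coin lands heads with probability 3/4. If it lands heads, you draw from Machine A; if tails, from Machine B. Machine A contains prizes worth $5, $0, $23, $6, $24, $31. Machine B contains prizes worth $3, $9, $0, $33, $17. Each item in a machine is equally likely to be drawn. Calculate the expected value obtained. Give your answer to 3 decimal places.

E[X | Machine A] = (5 + 0 + 23 + 6 + 24 + 31)/6 = 89/6
E[X | Machine B] = (3 + 9 + 0 + 33 + 17)/5 = 62/5
E[X] = (3/4)·89/6 + (1/4)·62/5 = 569/40 ≈ 14.225

$14.225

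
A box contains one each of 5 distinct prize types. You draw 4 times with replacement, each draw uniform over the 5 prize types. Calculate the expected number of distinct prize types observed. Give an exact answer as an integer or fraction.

369/125

Let Xⱼ=1 if type j appears at least once. P(Xⱼ=1) = 1 − ((5−1)/5)^4 = 369/625.
E[#distinct] = 5·369/625 = 369/125.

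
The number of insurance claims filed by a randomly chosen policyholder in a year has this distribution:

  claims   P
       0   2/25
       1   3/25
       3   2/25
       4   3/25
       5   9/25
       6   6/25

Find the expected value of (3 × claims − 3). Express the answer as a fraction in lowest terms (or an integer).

231/25

E[3x-3] = (2/25)·(-3) + (3/25)·0 + (2/25)·6 + (3/25)·9 + (9/25)·12 + (6/25)·15
     = 231/25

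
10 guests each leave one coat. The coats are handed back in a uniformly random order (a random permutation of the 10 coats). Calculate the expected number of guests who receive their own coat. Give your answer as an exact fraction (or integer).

1

Let Xᵢ = 1 if person i gets their own coat. For each i, P(Xᵢ=1) = 1/10.
By linearity of expectation, E[X₁+…+X_10] = 10·(1/10) = 1.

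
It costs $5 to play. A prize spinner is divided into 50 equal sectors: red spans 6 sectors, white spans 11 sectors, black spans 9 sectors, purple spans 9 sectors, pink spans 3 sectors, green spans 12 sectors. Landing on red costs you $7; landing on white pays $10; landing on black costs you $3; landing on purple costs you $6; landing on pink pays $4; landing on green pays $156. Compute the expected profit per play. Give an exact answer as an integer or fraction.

1621/50 dollars

E[payout] = (6/50)·(-7) + (11/50)·10 + (9/50)·(-3) + (9/50)·(-6) + (3/50)·4 + (12/50)·156 = 1871/50
Expected profit = 1871/50 − 5 = 1621/50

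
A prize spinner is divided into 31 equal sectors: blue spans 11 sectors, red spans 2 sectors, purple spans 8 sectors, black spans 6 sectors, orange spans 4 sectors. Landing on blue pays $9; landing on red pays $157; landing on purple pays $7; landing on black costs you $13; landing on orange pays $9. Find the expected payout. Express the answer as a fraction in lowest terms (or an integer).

427/31 dollars

E[payout] = (11/31)·9 + (2/31)·157 + (8/31)·7 + (6/31)·(-13) + (4/31)·9 = 427/31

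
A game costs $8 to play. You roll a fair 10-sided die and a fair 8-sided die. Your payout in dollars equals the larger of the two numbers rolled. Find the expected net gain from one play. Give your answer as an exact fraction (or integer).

Distribution of the larger of the two numbers rolled: 1 w.p. 1/80, 2 w.p. 3/80, 3 w.p. 1/16, 4 w.p. 7/80, 5 w.p. 9/80, 6 w.p. 11/80, …
E[payout] = (1/80)·1 + (3/80)·2 + (1/16)·3 + (7/80)·4 + (9/80)·5 + (11/80)·6 + (13/80)·7 + (3/16)·8 + (1/10)·9 + (1/10)·10 = 131/20
Expected profit = 131/20 − 8 = -29/20

-29/20 dollars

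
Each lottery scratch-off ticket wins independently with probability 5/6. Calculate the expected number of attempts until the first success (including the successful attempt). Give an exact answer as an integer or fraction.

For a geometric distribution, E[trials] = 1/p = 1/(5/6) = 6/5.

6/5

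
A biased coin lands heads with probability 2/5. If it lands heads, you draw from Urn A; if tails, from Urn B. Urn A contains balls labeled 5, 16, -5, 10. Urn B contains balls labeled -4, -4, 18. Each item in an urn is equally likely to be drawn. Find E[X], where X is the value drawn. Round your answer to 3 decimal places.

E[X | Urn A] = (5 + 16 − 5 + 10)/4 = 13/2
E[X | Urn B] = (-4 − 4 + 18)/3 = 10/3
E[X] = (2/5)·13/2 + (3/5)·10/3 = 23/5 ≈ 4.600

4.600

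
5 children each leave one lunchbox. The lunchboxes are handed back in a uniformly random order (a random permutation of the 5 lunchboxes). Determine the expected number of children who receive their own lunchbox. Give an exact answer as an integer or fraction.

1

Let Xᵢ = 1 if person i gets their own lunchbox. For each i, P(Xᵢ=1) = 1/5.
By linearity of expectation, E[X₁+…+X_5] = 5·(1/5) = 1.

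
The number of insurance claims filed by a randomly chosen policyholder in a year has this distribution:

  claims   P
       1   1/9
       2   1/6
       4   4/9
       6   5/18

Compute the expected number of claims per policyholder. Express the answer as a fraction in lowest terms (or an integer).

35/9

E[X] = (1/9)·1 + (1/6)·2 + (4/9)·4 + (5/18)·6
     = 35/9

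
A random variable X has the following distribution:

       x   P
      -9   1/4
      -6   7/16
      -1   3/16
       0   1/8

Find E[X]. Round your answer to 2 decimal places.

E[X] = (1/4)·(-9) + (7/16)·(-6) + (3/16)·(-1) + (1/8)·0
     = -81/16 ≈ -5.06

-5.06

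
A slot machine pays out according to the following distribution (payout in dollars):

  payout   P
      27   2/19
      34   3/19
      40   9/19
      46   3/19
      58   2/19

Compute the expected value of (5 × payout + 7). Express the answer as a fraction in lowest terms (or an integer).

E[5x+7] = (2/19)·142 + (3/19)·177 + (9/19)·207 + (3/19)·237 + (2/19)·297
     = 3983/19

3983/19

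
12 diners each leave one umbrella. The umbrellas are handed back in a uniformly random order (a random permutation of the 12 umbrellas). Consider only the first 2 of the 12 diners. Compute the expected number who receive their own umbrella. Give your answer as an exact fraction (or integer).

1/6

Let Xᵢ = 1 if person i gets their own umbrella. For each i, P(Xᵢ=1) = 1/12.
By linearity of expectation, E[X₁+…+X_2] = 2·(1/12) = 1/6.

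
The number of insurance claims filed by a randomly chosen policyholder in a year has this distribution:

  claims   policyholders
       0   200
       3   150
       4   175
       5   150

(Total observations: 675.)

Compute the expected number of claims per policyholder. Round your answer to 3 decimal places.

Total = 675, so P(claims=0) = 200/675, etc.
E[X] = (8/27)·0 + (2/9)·3 + (7/27)·4 + (2/9)·5
     = 76/27 ≈ 2.815

2.815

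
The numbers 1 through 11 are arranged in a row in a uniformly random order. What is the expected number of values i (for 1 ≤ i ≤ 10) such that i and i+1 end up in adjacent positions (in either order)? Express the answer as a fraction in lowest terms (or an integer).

For each i ∈ {1,…,10}, let Xᵢ = 1 if i and i+1 are adjacent. P(Xᵢ=1) = 2·(11−1)!/11! = 2/11.
By linearity, E[ΣXᵢ] = (10)·(2/11) = 20/11.

20/11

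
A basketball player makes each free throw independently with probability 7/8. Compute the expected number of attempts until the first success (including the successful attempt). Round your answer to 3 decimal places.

For a geometric distribution, E[trials] = 1/p = 1/(7/8) = 8/7.
≈ 1.143

1.143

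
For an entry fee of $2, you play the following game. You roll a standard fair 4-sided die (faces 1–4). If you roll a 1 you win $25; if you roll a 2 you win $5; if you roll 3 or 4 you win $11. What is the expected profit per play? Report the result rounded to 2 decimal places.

E[payout] = (1/4)·5 + (1/2)·11 + (1/4)·25 = 13
Expected profit = 13 − 2 = 11 ≈ $11.00

$11.00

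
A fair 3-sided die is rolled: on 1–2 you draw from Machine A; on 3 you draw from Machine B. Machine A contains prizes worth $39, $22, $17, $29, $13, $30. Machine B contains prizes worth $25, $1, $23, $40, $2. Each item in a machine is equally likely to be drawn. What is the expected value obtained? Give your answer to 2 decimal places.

E[X | Machine A] = (39 + 22 + 17 + 29 + 13 + 30)/6 = 25
E[X | Machine B] = (25 + 1 + 23 + 40 + 2)/5 = 91/5
E[X] = (2/3)·25 + (1/3)·91/5 = 341/15 ≈ 22.73

$22.73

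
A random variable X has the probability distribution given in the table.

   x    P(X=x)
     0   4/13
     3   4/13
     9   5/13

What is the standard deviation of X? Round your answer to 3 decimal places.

3.834

E[X] = 57/13, E[X²] = 441/13
Var(X) = E[X²] − (E[X])² = 441/13 − 3249/169 = 2484/169
SD(X) = √(2484/169) ≈ 3.834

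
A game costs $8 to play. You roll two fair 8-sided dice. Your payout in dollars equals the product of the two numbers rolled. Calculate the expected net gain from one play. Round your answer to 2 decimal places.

$12.25

Distribution of the product of the two numbers rolled: 1 w.p. 1/64, 2 w.p. 1/32, 3 w.p. 1/32, 4 w.p. 3/64, 5 w.p. 1/32, 6 w.p. 1/16, …
E[payout] = (1/64)·1 + (1/32)·2 + (1/32)·3 + (3/64)·4 + (1/32)·5 + (1/16)·6 + (1/32)·7 + (1/16)·8 + (1/64)·9 + (1/32)·10 + (1/16)·12 + (1/32)·14 + (1/32)·15 + (3/64)·16 + (1/32)·18 + (1/32)·20 + (1/32)·21 + (1/16)·24 + (1/64)·25 + (1/32)·28 + (1/32)·30 + (1/32)·32 + (1/32)·35 + (1/64)·36 + (1/32)·40 + (1/32)·42 + (1/32)·48 + (1/64)·49 + (1/32)·56 + (1/64)·64 = 81/4
Expected profit = 81/4 − 8 = 49/4 ≈ $12.25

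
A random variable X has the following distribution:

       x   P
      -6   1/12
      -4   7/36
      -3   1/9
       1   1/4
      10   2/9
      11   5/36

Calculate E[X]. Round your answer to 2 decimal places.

2.39

E[X] = (1/12)·(-6) + (7/36)·(-4) + (1/9)·(-3) + (1/4)·1 + (2/9)·10 + (5/36)·11
     = 43/18 ≈ 2.39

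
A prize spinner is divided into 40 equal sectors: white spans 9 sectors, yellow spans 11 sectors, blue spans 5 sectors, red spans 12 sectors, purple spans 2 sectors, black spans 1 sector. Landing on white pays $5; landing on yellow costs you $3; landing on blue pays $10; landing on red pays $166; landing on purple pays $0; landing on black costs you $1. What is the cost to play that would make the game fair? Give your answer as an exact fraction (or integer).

E[payout] = (9/40)·5 + (11/40)·(-3) + (5/40)·10 + (12/40)·166 + (2/40)·0 + (1/40)·(-1) = 2053/40
Fair fee = E[payout] = 2053/40

2053/40 dollars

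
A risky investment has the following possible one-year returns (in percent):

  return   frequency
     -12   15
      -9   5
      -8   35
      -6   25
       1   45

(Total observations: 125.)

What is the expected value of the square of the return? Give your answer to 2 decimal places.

46.00

Total = 125, so P(return=-12) = 15/125, etc.
E[X²] = (3/25)·144 + (1/25)·81 + (7/25)·64 + (1/5)·36 + (9/25)·1
     = 46 ≈ 46.00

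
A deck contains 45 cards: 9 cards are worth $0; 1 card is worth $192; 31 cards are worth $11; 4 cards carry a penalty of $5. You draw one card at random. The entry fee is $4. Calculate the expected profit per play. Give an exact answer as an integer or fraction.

E[payout] = (9/45)·0 + (1/45)·192 + (31/45)·11 + (4/45)·(-5) = 57/5
Expected profit = 57/5 − 4 = 37/5

37/5 dollars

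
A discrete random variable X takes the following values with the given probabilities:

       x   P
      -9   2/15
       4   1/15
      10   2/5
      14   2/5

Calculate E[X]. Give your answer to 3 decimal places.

E[X] = (2/15)·(-9) + (1/15)·4 + (2/5)·10 + (2/5)·14
     = 26/3 ≈ 8.667

8.667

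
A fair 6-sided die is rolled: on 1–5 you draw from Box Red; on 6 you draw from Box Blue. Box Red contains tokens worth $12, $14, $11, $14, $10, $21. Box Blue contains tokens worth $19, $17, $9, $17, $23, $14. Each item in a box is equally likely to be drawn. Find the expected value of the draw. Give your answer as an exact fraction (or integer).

E[X | Box Red] = (12 + 14 + 11 + 14 + 10 + 21)/6 = 41/3
E[X | Box Blue] = (19 + 17 + 9 + 17 + 23 + 14)/6 = 33/2
E[X] = (5/6)·41/3 + (1/6)·33/2 = 509/36

509/36 dollars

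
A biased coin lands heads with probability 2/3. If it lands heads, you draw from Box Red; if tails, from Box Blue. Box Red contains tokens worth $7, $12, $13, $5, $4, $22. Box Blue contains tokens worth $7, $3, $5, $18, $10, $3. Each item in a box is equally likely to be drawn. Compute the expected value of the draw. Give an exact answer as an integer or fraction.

86/9 dollars

E[X | Box Red] = (7 + 12 + 13 + 5 + 4 + 22)/6 = 21/2
E[X | Box Blue] = (7 + 3 + 5 + 18 + 10 + 3)/6 = 23/3
E[X] = (2/3)·21/2 + (1/3)·23/3 = 86/9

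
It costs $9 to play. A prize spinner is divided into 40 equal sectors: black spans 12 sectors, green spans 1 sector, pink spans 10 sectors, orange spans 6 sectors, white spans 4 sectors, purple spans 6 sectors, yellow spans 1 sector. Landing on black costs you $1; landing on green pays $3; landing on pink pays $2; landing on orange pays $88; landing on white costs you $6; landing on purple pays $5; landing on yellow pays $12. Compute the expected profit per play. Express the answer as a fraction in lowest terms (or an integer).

197/40 dollars

E[payout] = (12/40)·(-1) + (1/40)·3 + (10/40)·2 + (6/40)·88 + (4/40)·(-6) + (6/40)·5 + (1/40)·12 = 557/40
Expected profit = 557/40 − 9 = 197/40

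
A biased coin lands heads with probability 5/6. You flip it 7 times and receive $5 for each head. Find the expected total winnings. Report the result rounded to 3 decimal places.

E[#heads] = 7·5/6 = 35/6 (linearity over flips).
E[winnings] = 5·35/6 = 175/6.
≈ 29.167

$29.167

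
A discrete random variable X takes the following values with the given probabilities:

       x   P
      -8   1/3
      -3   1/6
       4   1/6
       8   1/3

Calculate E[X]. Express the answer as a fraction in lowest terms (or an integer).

E[X] = (1/3)·(-8) + (1/6)·(-3) + (1/6)·4 + (1/3)·8
     = 1/6

1/6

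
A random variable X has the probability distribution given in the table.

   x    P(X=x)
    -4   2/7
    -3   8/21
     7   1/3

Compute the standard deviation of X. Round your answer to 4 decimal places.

E[X] = 1/21, E[X²] = 73/3
Var(X) = E[X²] − (E[X])² = 73/3 − 1/441 = 10730/441
SD(X) = √(10730/441) ≈ 4.9327

4.9327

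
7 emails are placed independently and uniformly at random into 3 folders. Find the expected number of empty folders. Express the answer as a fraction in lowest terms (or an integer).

128/729

Let Xⱼ=1 if folder j is empty. P(Xⱼ=1) = ((3-1)/3)^7 = 128/2187.
By linearity, E[#empty] = 3·128/2187 = 128/729.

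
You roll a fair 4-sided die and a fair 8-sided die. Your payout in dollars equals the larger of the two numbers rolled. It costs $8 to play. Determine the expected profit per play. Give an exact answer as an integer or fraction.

-51/16 dollars

Distribution of the larger of the two numbers rolled: 1 w.p. 1/32, 2 w.p. 3/32, 3 w.p. 5/32, 4 w.p. 7/32, 5 w.p. 1/8, 6 w.p. 1/8, …
E[payout] = (1/32)·1 + (3/32)·2 + (5/32)·3 + (7/32)·4 + (1/8)·5 + (1/8)·6 + (1/8)·7 + (1/8)·8 = 77/16
Expected profit = 77/16 − 8 = -51/16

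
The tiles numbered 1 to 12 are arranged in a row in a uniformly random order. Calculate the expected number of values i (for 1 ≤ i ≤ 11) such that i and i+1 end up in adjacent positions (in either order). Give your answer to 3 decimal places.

1.833

For each i ∈ {1,…,11}, let Xᵢ = 1 if i and i+1 are adjacent. P(Xᵢ=1) = 2·(12−1)!/12! = 2/12.
By linearity, E[ΣXᵢ] = (11)·(2/12) = 11/6.
≈ 1.833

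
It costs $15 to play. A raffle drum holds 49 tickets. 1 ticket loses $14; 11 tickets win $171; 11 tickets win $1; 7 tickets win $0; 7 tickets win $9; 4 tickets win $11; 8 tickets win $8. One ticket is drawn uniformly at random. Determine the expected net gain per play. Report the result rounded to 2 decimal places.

E[payout] = (1/49)·(-14) + (11/49)·171 + (11/49)·1 + (7/49)·0 + (7/49)·9 + (4/49)·11 + (8/49)·8 = 2049/49
Expected profit = 2049/49 − 15 = 1314/49 ≈ $26.82

$26.82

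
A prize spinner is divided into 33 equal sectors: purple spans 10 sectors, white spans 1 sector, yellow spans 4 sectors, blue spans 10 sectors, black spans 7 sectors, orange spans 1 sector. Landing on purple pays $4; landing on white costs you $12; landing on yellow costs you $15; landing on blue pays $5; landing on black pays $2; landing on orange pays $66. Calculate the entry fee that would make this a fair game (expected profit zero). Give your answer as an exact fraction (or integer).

98/33 dollars

E[payout] = (10/33)·4 + (1/33)·(-12) + (4/33)·(-15) + (10/33)·5 + (7/33)·2 + (1/33)·66 = 98/33
Fair fee = E[payout] = 98/33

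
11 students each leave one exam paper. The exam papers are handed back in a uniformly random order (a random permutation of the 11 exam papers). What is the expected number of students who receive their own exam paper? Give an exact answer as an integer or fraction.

Let Xᵢ = 1 if person i gets their own exam paper. For each i, P(Xᵢ=1) = 1/11.
By linearity of expectation, E[X₁+…+X_11] = 11·(1/11) = 1.

1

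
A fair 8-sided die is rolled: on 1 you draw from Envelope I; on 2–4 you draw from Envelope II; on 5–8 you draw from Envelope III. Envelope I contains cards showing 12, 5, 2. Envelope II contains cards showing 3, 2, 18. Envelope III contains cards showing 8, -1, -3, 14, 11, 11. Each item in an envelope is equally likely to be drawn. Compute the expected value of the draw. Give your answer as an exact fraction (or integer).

7

E[X | Envelope I] = (12 + 5 + 2)/3 = 19/3
E[X | Envelope II] = (3 + 2 + 18)/3 = 23/3
E[X | Envelope III] = (8 − 1 − 3 + 14 + 11 + 11)/6 = 20/3
E[X] = (1/8)·19/3 + (3/8)·23/3 + (1/2)·20/3 = 7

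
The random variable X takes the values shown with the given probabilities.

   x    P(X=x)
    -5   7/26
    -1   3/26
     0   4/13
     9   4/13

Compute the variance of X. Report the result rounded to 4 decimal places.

E[X] = (7/26)·(-5) + (3/26)·(-1) + (4/13)·0 + (4/13)·9 = 17/13
E[X²] = (7/26)·25 + (3/26)·1 + (4/13)·0 + (4/13)·81 = 413/13
Var(X) = 413/13 − (17/13)² = 5080/169 ≈ 30.0592

30.0592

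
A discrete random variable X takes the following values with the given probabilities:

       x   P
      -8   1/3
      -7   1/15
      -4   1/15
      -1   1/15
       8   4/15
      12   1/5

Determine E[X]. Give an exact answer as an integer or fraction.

E[X] = (1/3)·(-8) + (1/15)·(-7) + (1/15)·(-4) + (1/15)·(-1) + (4/15)·8 + (1/5)·12
     = 16/15

16/15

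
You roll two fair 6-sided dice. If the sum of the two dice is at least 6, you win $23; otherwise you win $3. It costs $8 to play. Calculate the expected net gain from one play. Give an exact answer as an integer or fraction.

85/9 dollars

E[payout] = (5/18)·3 + (13/18)·23 = 157/9
Expected profit = 157/9 − 8 = 85/9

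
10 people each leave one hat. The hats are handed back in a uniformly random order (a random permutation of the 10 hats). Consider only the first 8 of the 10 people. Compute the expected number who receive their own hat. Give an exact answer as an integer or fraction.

4/5

Let Xᵢ = 1 if person i gets their own hat. For each i, P(Xᵢ=1) = 1/10.
By linearity of expectation, E[X₁+…+X_8] = 8·(1/10) = 4/5.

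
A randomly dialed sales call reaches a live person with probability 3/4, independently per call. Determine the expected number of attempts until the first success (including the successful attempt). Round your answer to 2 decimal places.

1.33

For a geometric distribution, E[trials] = 1/p = 1/(3/4) = 4/3.
≈ 1.33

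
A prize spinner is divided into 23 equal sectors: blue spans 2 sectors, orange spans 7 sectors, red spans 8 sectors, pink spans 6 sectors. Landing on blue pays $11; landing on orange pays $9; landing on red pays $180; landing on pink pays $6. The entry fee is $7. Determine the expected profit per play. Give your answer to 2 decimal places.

$60.87

E[payout] = (2/23)·11 + (7/23)·9 + (8/23)·180 + (6/23)·6 = 1561/23
Expected profit = 1561/23 − 7 = 1400/23 ≈ $60.87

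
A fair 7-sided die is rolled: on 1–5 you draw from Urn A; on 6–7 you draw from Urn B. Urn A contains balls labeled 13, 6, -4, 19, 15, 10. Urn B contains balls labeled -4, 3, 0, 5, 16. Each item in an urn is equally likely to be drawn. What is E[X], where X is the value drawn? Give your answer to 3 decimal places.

8.167

E[X | Urn A] = (13 + 6 − 4 + 19 + 15 + 10)/6 = 59/6
E[X | Urn B] = (-4 + 3 + 0 + 5 + 16)/5 = 4
E[X] = (5/7)·59/6 + (2/7)·4 = 49/6 ≈ 8.167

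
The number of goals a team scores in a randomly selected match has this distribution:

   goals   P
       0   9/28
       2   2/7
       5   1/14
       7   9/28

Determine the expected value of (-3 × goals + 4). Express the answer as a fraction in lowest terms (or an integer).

-155/28

E[-3x+4] = (9/28)·4 + (2/7)·(-2) + (1/14)·(-11) + (9/28)·(-17)
     = -155/28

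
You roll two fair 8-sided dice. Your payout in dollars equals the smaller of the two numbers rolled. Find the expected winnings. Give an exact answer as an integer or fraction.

Distribution of the smaller of the two numbers rolled: 1 w.p. 15/64, 2 w.p. 13/64, 3 w.p. 11/64, 4 w.p. 9/64, 5 w.p. 7/64, 6 w.p. 5/64, …
E[payout] = (15/64)·1 + (13/64)·2 + (11/64)·3 + (9/64)·4 + (7/64)·5 + (5/64)·6 + (3/64)·7 + (1/64)·8 = 51/16

51/16 dollars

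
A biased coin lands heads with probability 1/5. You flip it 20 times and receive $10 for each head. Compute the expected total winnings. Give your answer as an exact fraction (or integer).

$40

E[#heads] = 20·1/5 = 4 (linearity over flips).
E[winnings] = 10·4 = 40.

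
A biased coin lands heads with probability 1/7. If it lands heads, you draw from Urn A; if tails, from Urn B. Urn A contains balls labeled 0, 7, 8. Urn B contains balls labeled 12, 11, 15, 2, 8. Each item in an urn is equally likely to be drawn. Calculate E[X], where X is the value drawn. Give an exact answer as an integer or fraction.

E[X | Urn A] = (0 + 7 + 8)/3 = 5
E[X | Urn B] = (12 + 11 + 15 + 2 + 8)/5 = 48/5
E[X] = (1/7)·5 + (6/7)·48/5 = 313/35

313/35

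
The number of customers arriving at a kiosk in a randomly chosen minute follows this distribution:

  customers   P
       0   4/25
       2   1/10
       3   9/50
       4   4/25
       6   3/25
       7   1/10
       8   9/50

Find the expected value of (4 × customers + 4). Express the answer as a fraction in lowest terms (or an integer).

E[4x+4] = (4/25)·4 + (1/10)·12 + (9/50)·16 + (4/25)·20 + (3/25)·28 + (1/10)·32 + (9/50)·36
     = 524/25

524/25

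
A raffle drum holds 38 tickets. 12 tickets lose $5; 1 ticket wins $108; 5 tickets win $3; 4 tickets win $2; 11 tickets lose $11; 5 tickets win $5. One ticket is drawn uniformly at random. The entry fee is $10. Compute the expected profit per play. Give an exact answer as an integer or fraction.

E[payout] = (12/38)·(-5) + (1/38)·108 + (5/38)·3 + (4/38)·2 + (11/38)·(-11) + (5/38)·5 = -25/38
Expected profit = -25/38 − 10 = -405/38

-405/38 dollars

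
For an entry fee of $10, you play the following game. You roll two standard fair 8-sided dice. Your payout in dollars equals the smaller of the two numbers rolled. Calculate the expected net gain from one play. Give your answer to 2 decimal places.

Distribution of the smaller of the two numbers rolled: 1 w.p. 15/64, 2 w.p. 13/64, 3 w.p. 11/64, 4 w.p. 9/64, 5 w.p. 7/64, 6 w.p. 5/64, …
E[payout] = (15/64)·1 + (13/64)·2 + (11/64)·3 + (9/64)·4 + (7/64)·5 + (5/64)·6 + (3/64)·7 + (1/64)·8 = 51/16
Expected profit = 51/16 − 10 = -109/16 ≈ -$6.81

-$6.81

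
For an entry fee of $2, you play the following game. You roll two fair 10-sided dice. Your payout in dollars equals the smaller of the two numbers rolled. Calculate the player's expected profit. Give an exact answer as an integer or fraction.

Distribution of the smaller of the two numbers rolled: 1 w.p. 19/100, 2 w.p. 17/100, 3 w.p. 3/20, 4 w.p. 13/100, 5 w.p. 11/100, 6 w.p. 9/100, …
E[payout] = (19/100)·1 + (17/100)·2 + (3/20)·3 + (13/100)·4 + (11/100)·5 + (9/100)·6 + (7/100)·7 + (1/20)·8 + (3/100)·9 + (1/100)·10 = 77/20
Expected profit = 77/20 − 2 = 37/20

37/20 dollars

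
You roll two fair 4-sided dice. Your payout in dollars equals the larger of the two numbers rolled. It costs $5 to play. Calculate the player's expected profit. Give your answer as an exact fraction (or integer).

Distribution of the larger of the two numbers rolled: 1 w.p. 1/16, 2 w.p. 3/16, 3 w.p. 5/16, 4 w.p. 7/16
E[payout] = (1/16)·1 + (3/16)·2 + (5/16)·3 + (7/16)·4 = 25/8
Expected profit = 25/8 − 5 = -15/8

-15/8 dollars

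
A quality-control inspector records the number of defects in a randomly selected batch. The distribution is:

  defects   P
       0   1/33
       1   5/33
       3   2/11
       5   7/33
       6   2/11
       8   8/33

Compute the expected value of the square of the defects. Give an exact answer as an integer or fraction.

962/33

E[X²] = (1/33)·0 + (5/33)·1 + (2/11)·9 + (7/33)·25 + (2/11)·36 + (8/33)·64
     = 962/33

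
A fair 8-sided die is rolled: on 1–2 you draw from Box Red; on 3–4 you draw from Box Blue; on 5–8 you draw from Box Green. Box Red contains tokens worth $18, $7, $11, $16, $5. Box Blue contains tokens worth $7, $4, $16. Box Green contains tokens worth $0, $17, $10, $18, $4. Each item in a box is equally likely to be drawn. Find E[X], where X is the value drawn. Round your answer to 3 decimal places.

E[X | Box Red] = (18 + 7 + 11 + 16 + 5)/5 = 57/5
E[X | Box Blue] = (7 + 4 + 16)/3 = 9
E[X | Box Green] = (0 + 17 + 10 + 18 + 4)/5 = 49/5
E[X] = (1/4)·57/5 + (1/4)·9 + (1/2)·49/5 = 10 ≈ 10.000

$10.000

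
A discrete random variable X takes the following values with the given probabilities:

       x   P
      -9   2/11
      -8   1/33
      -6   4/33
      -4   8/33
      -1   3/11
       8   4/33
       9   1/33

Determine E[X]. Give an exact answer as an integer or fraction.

E[X] = (2/11)·(-9) + (1/33)·(-8) + (4/33)·(-6) + (8/33)·(-4) + (3/11)·(-1) + (4/33)·8 + (1/33)·9
     = -86/33

-86/33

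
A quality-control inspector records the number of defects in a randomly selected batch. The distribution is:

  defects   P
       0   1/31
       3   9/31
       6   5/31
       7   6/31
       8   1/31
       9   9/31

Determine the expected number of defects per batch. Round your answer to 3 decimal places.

6.065

E[X] = (1/31)·0 + (9/31)·3 + (5/31)·6 + (6/31)·7 + (1/31)·8 + (9/31)·9
     = 188/31 ≈ 6.065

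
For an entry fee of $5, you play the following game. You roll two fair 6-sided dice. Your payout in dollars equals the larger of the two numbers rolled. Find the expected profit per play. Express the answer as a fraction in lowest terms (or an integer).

-19/36 dollars

Distribution of the larger of the two numbers rolled: 1 w.p. 1/36, 2 w.p. 1/12, 3 w.p. 5/36, 4 w.p. 7/36, 5 w.p. 1/4, 6 w.p. 11/36
E[payout] = (1/36)·1 + (1/12)·2 + (5/36)·3 + (7/36)·4 + (1/4)·5 + (11/36)·6 = 161/36
Expected profit = 161/36 − 5 = -19/36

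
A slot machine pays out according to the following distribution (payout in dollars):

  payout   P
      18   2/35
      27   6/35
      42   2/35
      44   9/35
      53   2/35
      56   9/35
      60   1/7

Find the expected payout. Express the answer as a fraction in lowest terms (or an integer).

E[X] = (2/35)·18 + (6/35)·27 + (2/35)·42 + (9/35)·44 + (2/35)·53 + (9/35)·56 + (1/7)·60
     = 1588/35

1588/35 dollars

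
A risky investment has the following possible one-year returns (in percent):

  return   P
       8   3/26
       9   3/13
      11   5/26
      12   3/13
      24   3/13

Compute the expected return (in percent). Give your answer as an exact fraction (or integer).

349/26

E[X] = (3/26)·8 + (3/13)·9 + (5/26)·11 + (3/13)·12 + (3/13)·24
     = 349/26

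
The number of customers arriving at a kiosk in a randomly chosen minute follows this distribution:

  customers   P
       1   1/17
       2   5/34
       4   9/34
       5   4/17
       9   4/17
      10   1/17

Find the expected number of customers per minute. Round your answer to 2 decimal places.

5.29

E[X] = (1/17)·1 + (5/34)·2 + (9/34)·4 + (4/17)·5 + (4/17)·9 + (1/17)·10
     = 90/17 ≈ 5.29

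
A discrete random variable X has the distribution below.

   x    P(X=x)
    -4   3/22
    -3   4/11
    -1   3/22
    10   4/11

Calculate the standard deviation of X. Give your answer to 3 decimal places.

6.203

E[X] = 41/22, E[X²] = 923/22
Var(X) = E[X²] − (E[X])² = 923/22 − 1681/484 = 18625/484
SD(X) = √(18625/484) ≈ 6.203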